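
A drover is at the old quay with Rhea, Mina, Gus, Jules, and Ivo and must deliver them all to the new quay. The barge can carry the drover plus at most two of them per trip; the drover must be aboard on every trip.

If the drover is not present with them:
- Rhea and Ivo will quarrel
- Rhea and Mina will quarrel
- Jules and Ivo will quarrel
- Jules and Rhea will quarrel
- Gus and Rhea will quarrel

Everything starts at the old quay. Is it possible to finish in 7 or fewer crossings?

Yes — this plan uses 7 crossings (≤ 7):
1. Drover goes to the new quay with Jules and Rhea.
2. Drover goes back to the old quay with Rhea.
3. Drover goes to the new quay with Mina and Rhea.
4. Drover goes back to the old quay with Rhea.
5. Drover goes to the new quay with Gus and Rhea.
6. Drover goes back to the old quay with Rhea.
7. Drover goes to the new quay with Ivo and Rhea.

Yes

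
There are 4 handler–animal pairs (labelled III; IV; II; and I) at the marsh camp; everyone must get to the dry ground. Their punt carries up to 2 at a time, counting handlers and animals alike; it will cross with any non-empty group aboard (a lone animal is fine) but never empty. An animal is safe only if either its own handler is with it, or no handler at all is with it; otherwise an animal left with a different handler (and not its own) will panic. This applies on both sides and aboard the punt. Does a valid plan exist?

No

Following every safe sequence of crossings from the start, the most of the 8 that can be at the dry ground as the punt arrives there on crossings 1, 3, 5 is 2, 3, 4 respectively; the best ever achieved is 4 of 8.
From crossing 7 on, no configuration arises that was not already reachable earlier: only 44 distinct safe configurations (who is on which side, and where the punt is) can ever be reached, none of them has everyone across, and every continuation just revisits them. So no valid plan exists.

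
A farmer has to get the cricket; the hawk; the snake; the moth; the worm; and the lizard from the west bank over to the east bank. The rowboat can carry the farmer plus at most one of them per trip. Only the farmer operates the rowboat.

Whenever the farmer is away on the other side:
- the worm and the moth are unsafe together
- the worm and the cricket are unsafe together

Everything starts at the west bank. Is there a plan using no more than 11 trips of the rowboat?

No

Counting alone: the farmer can take at most 1 across per trip to the east bank, so moving all 6 needs at least 6 loaded trips out, with a return between consecutive ones — at least 11 crossings.
The safety rule pushes this higher. Following every safe sequence of crossings, the most of the 6 that can be at the east bank as the rowboat arrives there on crossing 11 is 5 — never all 6.
So the move cannot be finished within 11 crossings. (The shortest complete plan takes 13:)
1. Farmer goes to the east bank with the worm.  [the west bank: the cricket, the hawk, the lizard, the moth, the snake | the east bank: the worm]
2. Farmer goes back to the west bank alone.  [the west bank: the cricket, the hawk, the lizard, the moth, the snake | the east bank: the worm]
3. Farmer goes to the east bank with the cricket.  [the west bank: the hawk, the lizard, the moth, the snake | the east bank: the cricket, the worm]
4. Farmer goes back to the west bank with the worm.  [the west bank: the hawk, the lizard, the moth, the snake, the worm | the east bank: the cricket]
5. Farmer goes to the east bank with the moth.  [the west bank: the hawk, the lizard, the snake, the worm | the east bank: the cricket, the moth]
6. Farmer goes back to the west bank alone.  [the west bank: the hawk, the lizard, the snake, the worm | the east bank: the cricket, the moth]
7. Farmer goes to the east bank with the hawk.  [the west bank: the lizard, the snake, the worm | the east bank: the cricket, the hawk, the moth]
8. Farmer goes back to the west bank alone.  [the west bank: the lizard, the snake, the worm | the east bank: the cricket, the hawk, the moth]
9. Farmer goes to the east bank with the snake.  [the west bank: the lizard, the worm | the east bank: the cricket, the hawk, the moth, the snake]
10. Farmer goes back to the west bank alone.  [the west bank: the lizard, the worm | the east bank: the cricket, the hawk, the moth, the snake]
11. Farmer goes to the east bank with the lizard.  [the west bank: the worm | the east bank: the cricket, the hawk, the lizard, the moth, the snake]
12. Farmer goes back to the west bank alone.  [the west bank: the worm | the east bank: the cricket, the hawk, the lizard, the moth, the snake]
13. Farmer goes to the east bank with the worm.  [the west bank: — | the east bank: the cricket, the hawk, the lizard, the moth, the snake, the worm]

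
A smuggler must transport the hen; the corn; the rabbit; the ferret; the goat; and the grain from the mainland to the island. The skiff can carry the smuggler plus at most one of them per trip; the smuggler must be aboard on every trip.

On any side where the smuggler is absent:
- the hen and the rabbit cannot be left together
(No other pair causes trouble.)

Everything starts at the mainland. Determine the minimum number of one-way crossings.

11

Counting alone: the smuggler can take at most 1 across per trip to the island, so moving all 6 needs at least 6 loaded trips out, with a return between consecutive ones — at least 11 crossings.
The plan below uses exactly 11 crossings, so it is optimal:
1. Smuggler goes to the island with the hen.  [the mainland: the corn, the ferret, the goat, the grain, the rabbit | the island: the hen]
2. Smuggler goes back to the mainland alone.  [the mainland: the corn, the ferret, the goat, the grain, the rabbit | the island: the hen]
3. Smuggler goes to the island with the corn.  [the mainland: the ferret, the goat, the grain, the rabbit | the island: the corn, the hen]
4. Smuggler goes back to the mainland alone.  [the mainland: the ferret, the goat, the grain, the rabbit | the island: the corn, the hen]
5. Smuggler goes to the island with the ferret.  [the mainland: the goat, the grain, the rabbit | the island: the corn, the ferret, the hen]
6. Smuggler goes back to the mainland alone.  [the mainland: the goat, the grain, the rabbit | the island: the corn, the ferret, the hen]
7. Smuggler goes to the island with the goat.  [the mainland: the grain, the rabbit | the island: the corn, the ferret, the goat, the hen]
8. Smuggler goes back to the mainland alone.  [the mainland: the grain, the rabbit | the island: the corn, the ferret, the goat, the hen]
9. Smuggler goes to the island with the grain.  [the mainland: the rabbit | the island: the corn, the ferret, the goat, the grain, the hen]
10. Smuggler goes back to the mainland alone.  [the mainland: the rabbit | the island: the corn, the ferret, the goat, the grain, the hen]
11. Smuggler goes to the island with the rabbit.  [the mainland: — | the island: the corn, the ferret, the goat, the grain, the hen, the rabbit]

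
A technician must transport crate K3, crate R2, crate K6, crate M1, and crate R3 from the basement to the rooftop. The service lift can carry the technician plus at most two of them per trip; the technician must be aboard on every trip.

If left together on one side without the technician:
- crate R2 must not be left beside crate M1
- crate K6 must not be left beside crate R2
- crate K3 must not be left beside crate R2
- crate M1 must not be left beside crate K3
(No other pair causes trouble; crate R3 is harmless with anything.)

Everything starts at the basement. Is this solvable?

Yes

1. Technician goes to the rooftop with crate K3 and crate R2.
2. Technician goes back to the basement with crate K3.
3. Technician goes to the rooftop with crate K3 and crate K6.
4. Technician goes back to the basement with crate R2.
5. Technician goes to the rooftop with crate R2 and crate R3.
6. Technician goes back to the basement with crate R2.
7. Technician goes to the rooftop with crate M1 and crate R2.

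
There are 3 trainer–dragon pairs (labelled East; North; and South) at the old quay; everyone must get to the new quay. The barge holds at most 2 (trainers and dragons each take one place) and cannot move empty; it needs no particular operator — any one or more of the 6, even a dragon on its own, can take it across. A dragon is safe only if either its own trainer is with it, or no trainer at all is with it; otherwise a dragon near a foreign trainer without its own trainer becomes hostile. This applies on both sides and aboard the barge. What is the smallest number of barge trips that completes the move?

11

Counting alone: each trip to the new quay takes at most 2 across and each return brings at least 1 back, so after t trips out (and t−1 returns) at most 2t − (t−1) of the 6 are across; that first reaches 6 at t = 5, so at least 9 crossings are needed.
The safety rule pushes this higher. Following every safe sequence of crossings, the most of the 6 that can be at the new quay as the barge arrives there on crossing 9 is 5 — never all 6.
So no plan with fewer than 11 crossings exists, and this one achieves 11:
1. dragon East and trainer East cross → the new quay.
2. trainer East crosses ← the old quay.
3. dragon North and dragon South cross → the new quay.
4. dragon East crosses ← the old quay.
5. trainer North and trainer South cross → the new quay.
6. dragon North and trainer North cross ← the old quay.
7. trainer East and trainer North cross → the new quay.
8. dragon South crosses ← the old quay.
9. dragon East and dragon North cross → the new quay.
10. trainer South crosses ← the old quay.
11. dragon South and trainer South cross → the new quay.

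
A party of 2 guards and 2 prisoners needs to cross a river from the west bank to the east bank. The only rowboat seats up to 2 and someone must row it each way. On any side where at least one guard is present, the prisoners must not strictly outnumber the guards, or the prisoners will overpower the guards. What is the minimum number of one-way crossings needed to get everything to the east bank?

5

Counting alone: each trip to the east bank takes at most 2 across and each return brings at least 1 back, so after t trips out (and t−1 returns) at most 2t − (t−1) of the 4 are across; that first reaches 4 at t = 3, so at least 5 crossings are needed.
The plan below uses exactly 5 crossings, so it is optimal:
1. 2 prisoners → the east bank.  (the west bank: 2G 0P; the east bank: 0G 2P)
2. 1 prisoner ← the west bank.  (the west bank: 2G 1P; the east bank: 0G 1P)
3. 2 guards → the east bank.  (the west bank: 0G 1P; the east bank: 2G 1P)
4. 1 prisoner ← the west bank.  (the west bank: 0G 2P; the east bank: 2G 0P)
5. 2 prisoners → the east bank.  (the west bank: 0G 0P; the east bank: 2G 2P)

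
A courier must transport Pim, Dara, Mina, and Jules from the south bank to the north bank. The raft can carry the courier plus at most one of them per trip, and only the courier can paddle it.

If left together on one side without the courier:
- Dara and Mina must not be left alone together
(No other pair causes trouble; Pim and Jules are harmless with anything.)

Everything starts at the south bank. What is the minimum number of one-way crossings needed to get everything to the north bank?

7

Counting alone: the courier can take at most 1 across per trip to the north bank, so moving all 4 needs at least 4 loaded trips out, with a return between consecutive ones — at least 7 crossings.
The plan below uses exactly 7 crossings, so it is optimal:
1. Courier goes to the north bank with Dara.  [the south bank: Jules, Mina, Pim | the north bank: Dara]
2. Courier goes back to the south bank alone.  [the south bank: Jules, Mina, Pim | the north bank: Dara]
3. Courier goes to the north bank with Pim.  [the south bank: Jules, Mina | the north bank: Dara, Pim]
4. Courier goes back to the south bank alone.  [the south bank: Jules, Mina | the north bank: Dara, Pim]
5. Courier goes to the north bank with Jules.  [the south bank: Mina | the north bank: Dara, Jules, Pim]
6. Courier goes back to the south bank alone.  [the south bank: Mina | the north bank: Dara, Jules, Pim]
7. Courier goes to the north bank with Mina.  [the south bank: — | the north bank: Dara, Jules, Mina, Pim]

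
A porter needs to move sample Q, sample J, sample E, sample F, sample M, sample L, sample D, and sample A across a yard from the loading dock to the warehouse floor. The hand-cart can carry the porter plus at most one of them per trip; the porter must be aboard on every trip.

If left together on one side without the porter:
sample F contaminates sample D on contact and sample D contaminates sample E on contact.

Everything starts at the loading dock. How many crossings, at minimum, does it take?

17

Counting alone: the porter can take at most 1 across per trip to the warehouse floor, so moving all 8 needs at least 8 loaded trips out, with a return between consecutive ones — at least 15 crossings.
The safety rule pushes this higher. Following every safe sequence of crossings, the most of the 8 that can be at the warehouse floor as the hand-cart arrives there on crossing 15 is 7 — never all 8.
So no plan with fewer than 17 crossings exists, and this one achieves 17:
1. Porter goes to the warehouse floor with sample D.  [the loading dock: sample A, sample E, sample F, sample J, sample L, sample M, sample Q | the warehouse floor: sample D]
2. Porter goes back to the loading dock alone.  [the loading dock: sample A, sample E, sample F, sample J, sample L, sample M, sample Q | the warehouse floor: sample D]
3. Porter goes to the warehouse floor with sample Q.  [the loading dock: sample A, sample E, sample F, sample J, sample L, sample M | the warehouse floor: sample D, sample Q]
4. Porter goes back to the loading dock alone.  [the loading dock: sample A, sample E, sample F, sample J, sample L, sample M | the warehouse floor: sample D, sample Q]
5. Porter goes to the warehouse floor with sample J.  [the loading dock: sample A, sample E, sample F, sample L, sample M | the warehouse floor: sample D, sample J, sample Q]
6. Porter goes back to the loading dock alone.  [the loading dock: sample A, sample E, sample F, sample L, sample M | the warehouse floor: sample D, sample J, sample Q]
7. Porter goes to the warehouse floor with sample E.  [the loading dock: sample A, sample F, sample L, sample M | the warehouse floor: sample D, sample E, sample J, sample Q]
8. Porter goes back to the loading dock with sample D.  [the loading dock: sample A, sample D, sample F, sample L, sample M | the warehouse floor: sample E, sample J, sample Q]
9. Porter goes to the warehouse floor with sample F.  [the loading dock: sample A, sample D, sample L, sample M | the warehouse floor: sample E, sample F, sample J, sample Q]
10. Porter goes back to the loading dock alone.  [the loading dock: sample A, sample D, sample L, sample M | the warehouse floor: sample E, sample F, sample J, sample Q]
11. Porter goes to the warehouse floor with sample M.  [the loading dock: sample A, sample D, sample L | the warehouse floor: sample E, sample F, sample J, sample M, sample Q]
12. Porter goes back to the loading dock alone.  [the loading dock: sample A, sample D, sample L | the warehouse floor: sample E, sample F, sample J, sample M, sample Q]
13. Porter goes to the warehouse floor with sample L.  [the loading dock: sample A, sample D | the warehouse floor: sample E, sample F, sample J, sample L, sample M, sample Q]
14. Porter goes back to the loading dock alone.  [the loading dock: sample A, sample D | the warehouse floor: sample E, sample F, sample J, sample L, sample M, sample Q]
15. Porter goes to the warehouse floor with sample A.  [the loading dock: sample D | the warehouse floor: sample A, sample E, sample F, sample J, sample L, sample M, sample Q]
16. Porter goes back to the loading dock alone.  [the loading dock: sample D | the warehouse floor: sample A, sample E, sample F, sample J, sample L, sample M, sample Q]
17. Porter goes to the warehouse floor with sample D.  [the loading dock: — | the warehouse floor: sample A, sample D, sample E, sample F, sample J, sample L, sample M, sample Q]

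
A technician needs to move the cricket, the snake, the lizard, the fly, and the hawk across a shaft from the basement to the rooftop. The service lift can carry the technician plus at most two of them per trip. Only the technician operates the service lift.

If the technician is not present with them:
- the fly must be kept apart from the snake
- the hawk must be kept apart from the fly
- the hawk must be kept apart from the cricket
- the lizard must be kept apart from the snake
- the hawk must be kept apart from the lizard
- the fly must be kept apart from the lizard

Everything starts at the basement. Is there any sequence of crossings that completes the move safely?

No

Whatever the first load, the items left behind include a forbidden pair without the technician. No opening move is safe, so no plan exists.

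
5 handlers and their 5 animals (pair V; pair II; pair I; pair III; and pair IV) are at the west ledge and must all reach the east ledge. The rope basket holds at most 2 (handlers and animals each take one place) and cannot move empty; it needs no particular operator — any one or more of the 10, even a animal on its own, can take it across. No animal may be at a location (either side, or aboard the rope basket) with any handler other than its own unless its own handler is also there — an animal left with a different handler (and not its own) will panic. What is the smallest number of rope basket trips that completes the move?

impossible

Following every safe sequence of crossings from the start, the most of the 10 that can be at the east ledge as the rope basket arrives there on crossings 1, 3, 5, 7 is 2, 3, 4, 5 respectively; the best ever achieved is 5 of 10.
From crossing 9 on, no configuration arises that was not already reachable earlier: only 82 distinct safe configurations (who is on which side, and where the rope basket is) can ever be reached, none of them has everyone across, and every continuation just revisits them. So no valid plan exists.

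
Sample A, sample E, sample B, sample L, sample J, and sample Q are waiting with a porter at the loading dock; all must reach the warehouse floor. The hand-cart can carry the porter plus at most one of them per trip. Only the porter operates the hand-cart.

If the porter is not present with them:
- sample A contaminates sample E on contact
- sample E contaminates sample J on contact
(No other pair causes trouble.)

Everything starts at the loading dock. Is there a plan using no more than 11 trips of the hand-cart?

Counting alone: the porter can take at most 1 across per trip to the warehouse floor, so moving all 6 needs at least 6 loaded trips out, with a return between consecutive ones — at least 11 crossings.
The safety rule pushes this higher. Following every safe sequence of crossings, the most of the 6 that can be at the warehouse floor as the hand-cart arrives there on crossing 11 is 5 — never all 6.
So the move cannot be finished within 11 crossings. (The shortest complete plan takes 13:)
1. Porter goes to the warehouse floor with sample E.
2. Porter goes back to the loading dock alone.
3. Porter goes to the warehouse floor with sample A.
4. Porter goes back to the loading dock with sample E.
5. Porter goes to the warehouse floor with sample J.
6. Porter goes back to the loading dock alone.
7. Porter goes to the warehouse floor with sample B.
8. Porter goes back to the loading dock alone.
9. Porter goes to the warehouse floor with sample L.
10. Porter goes back to the loading dock alone.
11. Porter goes to the warehouse floor with sample Q.
12. Porter goes back to the loading dock alone.
13. Porter goes to the warehouse floor with sample E.

No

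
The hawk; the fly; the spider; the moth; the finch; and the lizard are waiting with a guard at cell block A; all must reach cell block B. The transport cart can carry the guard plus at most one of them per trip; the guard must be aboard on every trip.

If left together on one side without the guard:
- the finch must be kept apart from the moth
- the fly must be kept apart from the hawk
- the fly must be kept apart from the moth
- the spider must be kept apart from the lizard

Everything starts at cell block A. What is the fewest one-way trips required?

impossible

Whatever the first load, the items left behind include a forbidden pair without the guard. No opening move is safe, so no plan exists.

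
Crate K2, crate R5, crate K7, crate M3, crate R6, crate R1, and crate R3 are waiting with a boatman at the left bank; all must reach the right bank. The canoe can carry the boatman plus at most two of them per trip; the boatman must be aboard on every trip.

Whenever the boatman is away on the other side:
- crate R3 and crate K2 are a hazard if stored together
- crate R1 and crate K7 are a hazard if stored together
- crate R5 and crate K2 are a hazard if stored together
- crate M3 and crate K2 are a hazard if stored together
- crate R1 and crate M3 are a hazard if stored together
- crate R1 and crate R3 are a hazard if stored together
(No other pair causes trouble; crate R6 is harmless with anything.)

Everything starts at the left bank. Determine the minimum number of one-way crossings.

Counting alone: the boatman can take at most 2 across per trip to the right bank, so moving all 7 needs at least 4 loaded trips out, with a return between consecutive ones — at least 7 crossings.
The safety rule pushes this higher. Following every safe sequence of crossings, the most of the 7 that can be at the right bank as the canoe arrives there on crossing 7 is 6 — never all 7.
So no plan with fewer than 9 crossings exists, and this one achieves 9:
1. Boatman goes to the right bank with crate K2 and crate R1.
2. Boatman goes back to the left bank alone.
3. Boatman goes to the right bank with crate R5.
4. Boatman goes back to the left bank with crate K2.
5. Boatman goes to the right bank with crate M3 and crate R3.
6. Boatman goes back to the left bank with crate R1.
7. Boatman goes to the right bank with crate K7 and crate R6.
8. Boatman goes back to the left bank alone.
9. Boatman goes to the right bank with crate K2 and crate R1.

9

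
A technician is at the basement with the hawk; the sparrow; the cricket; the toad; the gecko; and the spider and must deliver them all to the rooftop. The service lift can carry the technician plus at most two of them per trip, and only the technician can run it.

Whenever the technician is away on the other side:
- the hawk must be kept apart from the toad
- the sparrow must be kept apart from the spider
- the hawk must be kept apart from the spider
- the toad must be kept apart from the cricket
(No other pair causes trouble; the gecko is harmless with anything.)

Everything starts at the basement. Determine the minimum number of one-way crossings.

7

Counting alone: the technician can take at most 2 across per trip to the rooftop, so moving all 6 needs at least 3 loaded trips out, with a return between consecutive ones — at least 5 crossings.
The safety rule pushes this higher. Following every safe sequence of crossings, the most of the 6 that can be at the rooftop as the service lift arrives there on crossing 5 is 5 — never all 6.
So no plan with fewer than 7 crossings exists, and this one achieves 7:
1. Technician goes to the rooftop with the spider and the toad.  [the basement: the cricket, the gecko, the hawk, the sparrow | the rooftop: the spider, the toad]
2. Technician goes back to the basement alone.  [the basement: the cricket, the gecko, the hawk, the sparrow | the rooftop: the spider, the toad]
3. Technician goes to the rooftop with the hawk and the sparrow.  [the basement: the cricket, the gecko | the rooftop: the hawk, the sparrow, the spider, the toad]
4. Technician goes back to the basement with the spider and the toad.  [the basement: the cricket, the gecko, the spider, the toad | the rooftop: the hawk, the sparrow]
5. Technician goes to the rooftop with the cricket and the gecko.  [the basement: the spider, the toad | the rooftop: the cricket, the gecko, the hawk, the sparrow]
6. Technician goes back to the basement alone.  [the basement: the spider, the toad | the rooftop: the cricket, the gecko, the hawk, the sparrow]
7. Technician goes to the rooftop with the spider and the toad.  [the basement: — | the rooftop: the cricket, the gecko, the hawk, the sparrow, the spider, the toad]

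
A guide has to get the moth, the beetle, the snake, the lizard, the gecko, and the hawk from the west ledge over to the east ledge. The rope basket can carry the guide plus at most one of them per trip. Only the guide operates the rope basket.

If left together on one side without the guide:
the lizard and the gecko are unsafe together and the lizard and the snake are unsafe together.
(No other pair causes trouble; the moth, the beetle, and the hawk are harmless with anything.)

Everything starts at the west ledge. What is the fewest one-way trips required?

13

Counting alone: the guide can take at most 1 across per trip to the east ledge, so moving all 6 needs at least 6 loaded trips out, with a return between consecutive ones — at least 11 crossings.
The safety rule pushes this higher. Following every safe sequence of crossings, the most of the 6 that can be at the east ledge as the rope basket arrives there on crossing 11 is 5 — never all 6.
So no plan with fewer than 13 crossings exists, and this one achieves 13:
1. Guide goes to the east ledge with the lizard.  [the west ledge: the beetle, the gecko, the hawk, the moth, the snake | the east ledge: the lizard]
2. Guide goes back to the west ledge alone.  [the west ledge: the beetle, the gecko, the hawk, the moth, the snake | the east ledge: the lizard]
3. Guide goes to the east ledge with the moth.  [the west ledge: the beetle, the gecko, the hawk, the snake | the east ledge: the lizard, the moth]
4. Guide goes back to the west ledge alone.  [the west ledge: the beetle, the gecko, the hawk, the snake | the east ledge: the lizard, the moth]
5. Guide goes to the east ledge with the beetle.  [the west ledge: the gecko, the hawk, the snake | the east ledge: the beetle, the lizard, the moth]
6. Guide goes back to the west ledge alone.  [the west ledge: the gecko, the hawk, the snake | the east ledge: the beetle, the lizard, the moth]
7. Guide goes to the east ledge with the snake.  [the west ledge: the gecko, the hawk | the east ledge: the beetle, the lizard, the moth, the snake]
8. Guide goes back to the west ledge with the lizard.  [the west ledge: the gecko, the hawk, the lizard | the east ledge: the beetle, the moth, the snake]
9. Guide goes to the east ledge with the gecko.  [the west ledge: the hawk, the lizard | the east ledge: the beetle, the gecko, the moth, the snake]
10. Guide goes back to the west ledge alone.  [the west ledge: the hawk, the lizard | the east ledge: the beetle, the gecko, the moth, the snake]
11. Guide goes to the east ledge with the hawk.  [the west ledge: the lizard | the east ledge: the beetle, the gecko, the hawk, the moth, the snake]
12. Guide goes back to the west ledge alone.  [the west ledge: the lizard | the east ledge: the beetle, the gecko, the hawk, the moth, the snake]
13. Guide goes to the east ledge with the lizard.  [the west ledge: — | the east ledge: the beetle, the gecko, the hawk, the lizard, the moth, the snake]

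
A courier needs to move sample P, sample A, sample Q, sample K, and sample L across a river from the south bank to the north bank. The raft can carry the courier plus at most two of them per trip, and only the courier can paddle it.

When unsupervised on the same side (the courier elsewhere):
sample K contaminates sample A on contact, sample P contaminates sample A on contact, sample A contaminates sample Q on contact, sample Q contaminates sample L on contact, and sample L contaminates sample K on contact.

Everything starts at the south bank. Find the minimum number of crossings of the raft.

7

Counting alone: the courier can take at most 2 across per trip to the north bank, so moving all 5 needs at least 3 loaded trips out, with a return between consecutive ones — at least 5 crossings.
The safety rule pushes this higher. Following every safe sequence of crossings, the most of the 5 that can be at the north bank as the raft arrives there on crossing 5 is 4 — never all 5.
So no plan with fewer than 7 crossings exists, and this one achieves 7:
1. Courier goes to the north bank with sample A and sample L.  [the south bank: sample K, sample P, sample Q | the north bank: sample A, sample L]
2. Courier goes back to the south bank alone.  [the south bank: sample K, sample P, sample Q | the north bank: sample A, sample L]
3. Courier goes to the north bank with sample P.  [the south bank: sample K, sample Q | the north bank: sample A, sample L, sample P]
4. Courier goes back to the south bank with sample A.  [the south bank: sample A, sample K, sample Q | the north bank: sample L, sample P]
5. Courier goes to the north bank with sample K and sample Q.  [the south bank: sample A | the north bank: sample K, sample L, sample P, sample Q]
6. Courier goes back to the south bank with sample L.  [the south bank: sample A, sample L | the north bank: sample K, sample P, sample Q]
7. Courier goes to the north bank with sample A and sample L.  [the south bank: — | the north bank: sample A, sample K, sample L, sample P, sample Q]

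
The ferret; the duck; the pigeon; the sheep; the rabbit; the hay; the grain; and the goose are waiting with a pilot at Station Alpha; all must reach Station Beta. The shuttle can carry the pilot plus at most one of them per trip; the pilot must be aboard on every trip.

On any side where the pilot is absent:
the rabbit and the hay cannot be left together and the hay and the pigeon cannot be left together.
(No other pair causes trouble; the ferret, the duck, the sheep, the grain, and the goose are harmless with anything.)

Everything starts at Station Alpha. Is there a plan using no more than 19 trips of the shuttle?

Yes

Yes — this plan uses 17 crossings (≤ 19):
1. Pilot goes to Station Beta with the hay.
2. Pilot goes back to Station Alpha alone.
3. Pilot goes to Station Beta with the ferret.
4. Pilot goes back to Station Alpha alone.
5. Pilot goes to Station Beta with the duck.
6. Pilot goes back to Station Alpha alone.
7. Pilot goes to Station Beta with the pigeon.
8. Pilot goes back to Station Alpha with the hay.
9. Pilot goes to Station Beta with the rabbit.
10. Pilot goes back to Station Alpha alone.
11. Pilot goes to Station Beta with the sheep.
12. Pilot goes back to Station Alpha alone.
13. Pilot goes to Station Beta with the grain.
14. Pilot goes back to Station Alpha alone.
15. Pilot goes to Station Beta with the goose.
16. Pilot goes back to Station Alpha alone.
17. Pilot goes to Station Beta with the hay.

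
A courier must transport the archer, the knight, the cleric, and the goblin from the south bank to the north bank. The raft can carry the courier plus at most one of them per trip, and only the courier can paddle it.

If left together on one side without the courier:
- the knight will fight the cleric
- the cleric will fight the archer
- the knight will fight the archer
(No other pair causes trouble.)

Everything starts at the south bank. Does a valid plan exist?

No

Whatever the first load, the items left behind include a forbidden pair without the courier. No opening move is safe, so no plan exists.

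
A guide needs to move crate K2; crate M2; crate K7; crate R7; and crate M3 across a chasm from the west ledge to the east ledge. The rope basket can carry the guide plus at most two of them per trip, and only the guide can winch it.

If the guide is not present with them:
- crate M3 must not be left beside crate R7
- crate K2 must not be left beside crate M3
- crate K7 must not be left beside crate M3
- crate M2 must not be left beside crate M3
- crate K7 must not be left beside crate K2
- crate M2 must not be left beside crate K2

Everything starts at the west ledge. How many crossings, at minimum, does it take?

Counting alone: the guide can take at most 2 across per trip to the east ledge, so moving all 5 needs at least 3 loaded trips out, with a return between consecutive ones — at least 5 crossings.
The safety rule pushes this higher. Following every safe sequence of crossings, the most of the 5 that can be at the east ledge as the rope basket arrives there on crossing 5 is 4 — never all 5.
So no plan with fewer than 7 crossings exists, and this one achieves 7:
1. Guide goes to the east ledge with crate K2 and crate M3.
2. Guide goes back to the west ledge with crate K2.
3. Guide goes to the east ledge with crate K2 and crate R7.
4. Guide goes back to the west ledge with crate M3.
5. Guide goes to the east ledge with crate K7 and crate M2.
6. Guide goes back to the west ledge with crate K2.
7. Guide goes to the east ledge with crate K2 and crate M3.

7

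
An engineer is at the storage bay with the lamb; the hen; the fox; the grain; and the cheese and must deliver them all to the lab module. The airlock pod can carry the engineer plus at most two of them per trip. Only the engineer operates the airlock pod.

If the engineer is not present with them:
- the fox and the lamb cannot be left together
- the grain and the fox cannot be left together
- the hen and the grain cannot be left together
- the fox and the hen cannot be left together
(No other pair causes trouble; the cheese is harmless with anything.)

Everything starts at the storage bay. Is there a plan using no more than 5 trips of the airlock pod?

No

Counting alone: the engineer can take at most 2 across per trip to the lab module, so moving all 5 needs at least 3 loaded trips out, with a return between consecutive ones — at least 5 crossings.
The safety rule pushes this higher. Following every safe sequence of crossings, the most of the 5 that can be at the lab module as the airlock pod arrives there on crossing 5 is 4 — never all 5.
So the move cannot be finished within 5 crossings. (The shortest complete plan takes 7:)
1. Engineer goes to the lab module with the fox and the hen.  [the storage bay: the cheese, the grain, the lamb | the lab module: the fox, the hen]
2. Engineer goes back to the storage bay with the hen.  [the storage bay: the cheese, the grain, the hen, the lamb | the lab module: the fox]
3. Engineer goes to the lab module with the hen and the lamb.  [the storage bay: the cheese, the grain | the lab module: the fox, the hen, the lamb]
4. Engineer goes back to the storage bay with the fox.  [the storage bay: the cheese, the fox, the grain | the lab module: the hen, the lamb]
5. Engineer goes to the lab module with the cheese and the fox.  [the storage bay: the grain | the lab module: the cheese, the fox, the hen, the lamb]
6. Engineer goes back to the storage bay with the fox.  [the storage bay: the fox, the grain | the lab module: the cheese, the hen, the lamb]
7. Engineer goes to the lab module with the fox and the grain.  [the storage bay: — | the lab module: the cheese, the fox, the grain, the hen, the lamb]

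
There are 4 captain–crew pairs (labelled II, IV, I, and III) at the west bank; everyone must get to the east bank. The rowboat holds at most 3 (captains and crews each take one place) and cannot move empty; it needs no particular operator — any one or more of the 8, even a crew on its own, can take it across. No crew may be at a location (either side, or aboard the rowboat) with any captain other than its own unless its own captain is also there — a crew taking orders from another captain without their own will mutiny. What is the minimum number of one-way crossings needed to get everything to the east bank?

9

Counting alone: each trip to the east bank takes at most 3 across and each return brings at least 1 back, so after t trips out (and t−1 returns) at most 3t − (t−1) of the 8 are across; that first reaches 8 at t = 4, so at least 7 crossings are needed.
The safety rule pushes this higher. Following every safe sequence of crossings, the most of the 8 that can be at the east bank as the rowboat arrives there on crossing 7 is 7 — never all 8.
So no plan with fewer than 9 crossings exists, and this one achieves 9:
1. captain II and crew II cross → the east bank.
2. captain II crosses ← the west bank.
3. captain II, captain IV, and crew IV cross → the east bank.
4. captain II and crew II cross ← the west bank.
5. captain I, captain II, and captain III cross → the east bank.
6. crew IV crosses ← the west bank.
7. crew II and crew IV cross → the east bank.
8. crew II crosses ← the west bank.
9. crew I, crew II, and crew III cross → the east bank.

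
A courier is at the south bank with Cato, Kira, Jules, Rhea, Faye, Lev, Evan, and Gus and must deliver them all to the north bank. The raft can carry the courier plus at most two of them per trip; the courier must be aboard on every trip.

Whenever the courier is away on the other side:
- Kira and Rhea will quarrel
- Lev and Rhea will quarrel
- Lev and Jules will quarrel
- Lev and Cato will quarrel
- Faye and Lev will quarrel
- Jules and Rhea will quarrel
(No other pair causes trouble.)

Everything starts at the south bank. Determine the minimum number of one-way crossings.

Counting alone: the courier can take at most 2 across per trip to the north bank, so moving all 8 needs at least 4 loaded trips out, with a return between consecutive ones — at least 7 crossings.
The safety rule pushes this higher. Following every safe sequence of crossings, the most of the 8 that can be at the north bank as the raft arrives there on crossings 7, 9, 11 is 5, 6, 7 respectively — never all 8.
So no plan with fewer than 13 crossings exists, and this one achieves 13:
1. Courier goes to the north bank with Lev and Rhea.  [the south bank: Cato, Evan, Faye, Gus, Jules, Kira | the north bank: Lev, Rhea]
2. Courier goes back to the south bank with Rhea.  [the south bank: Cato, Evan, Faye, Gus, Jules, Kira, Rhea | the north bank: Lev]
3. Courier goes to the north bank with Cato and Rhea.  [the south bank: Evan, Faye, Gus, Jules, Kira | the north bank: Cato, Lev, Rhea]
4. Courier goes back to the south bank with Lev.  [the south bank: Evan, Faye, Gus, Jules, Kira, Lev | the north bank: Cato, Rhea]
5. Courier goes to the north bank with Faye and Jules.  [the south bank: Evan, Gus, Kira, Lev | the north bank: Cato, Faye, Jules, Rhea]
6. Courier goes back to the south bank with Jules.  [the south bank: Evan, Gus, Jules, Kira, Lev | the north bank: Cato, Faye, Rhea]
7. Courier goes to the north bank with Jules and Kira.  [the south bank: Evan, Gus, Lev | the north bank: Cato, Faye, Jules, Kira, Rhea]
8. Courier goes back to the south bank with Rhea.  [the south bank: Evan, Gus, Lev, Rhea | the north bank: Cato, Faye, Jules, Kira]
9. Courier goes to the north bank with Evan and Rhea.  [the south bank: Gus, Lev | the north bank: Cato, Evan, Faye, Jules, Kira, Rhea]
10. Courier goes back to the south bank with Rhea.  [the south bank: Gus, Lev, Rhea | the north bank: Cato, Evan, Faye, Jules, Kira]
11. Courier goes to the north bank with Gus and Rhea.  [the south bank: Lev | the north bank: Cato, Evan, Faye, Gus, Jules, Kira, Rhea]
12. Courier goes back to the south bank with Rhea.  [the south bank: Lev, Rhea | the north bank: Cato, Evan, Faye, Gus, Jules, Kira]
13. Courier goes to the north bank with Lev and Rhea.  [the south bank: — | the north bank: Cato, Evan, Faye, Gus, Jules, Kira, Lev, Rhea]

13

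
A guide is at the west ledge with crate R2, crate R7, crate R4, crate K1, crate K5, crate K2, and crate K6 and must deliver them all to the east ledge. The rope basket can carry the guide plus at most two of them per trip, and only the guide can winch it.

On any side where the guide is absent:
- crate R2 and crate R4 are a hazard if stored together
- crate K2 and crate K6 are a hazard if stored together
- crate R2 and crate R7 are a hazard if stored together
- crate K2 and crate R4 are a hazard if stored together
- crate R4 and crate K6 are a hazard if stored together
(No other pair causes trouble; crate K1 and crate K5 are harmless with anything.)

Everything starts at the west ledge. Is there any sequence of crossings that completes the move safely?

Whatever the first load, the items left behind include a forbidden pair without the guide. No opening move is safe, so no plan exists.

No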